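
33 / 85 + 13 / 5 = 254 / 85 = 2.99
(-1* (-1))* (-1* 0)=0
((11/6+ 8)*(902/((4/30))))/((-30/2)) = -26609/6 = -4434.83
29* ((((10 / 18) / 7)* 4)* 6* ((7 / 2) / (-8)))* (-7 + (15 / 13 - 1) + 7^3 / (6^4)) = 16078325 / 101088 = 159.05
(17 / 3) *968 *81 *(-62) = -27547344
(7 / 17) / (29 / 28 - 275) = -196 / 130407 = -0.00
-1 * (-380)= 380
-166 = -166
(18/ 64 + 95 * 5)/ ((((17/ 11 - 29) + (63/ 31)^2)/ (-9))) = 1446969051/ 7890016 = 183.39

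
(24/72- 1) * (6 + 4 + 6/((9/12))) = -12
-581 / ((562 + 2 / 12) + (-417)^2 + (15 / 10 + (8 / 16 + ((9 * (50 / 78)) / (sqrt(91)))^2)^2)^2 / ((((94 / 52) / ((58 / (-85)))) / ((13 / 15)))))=-15365567147758988533100 / 4613624230763589797869983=-0.00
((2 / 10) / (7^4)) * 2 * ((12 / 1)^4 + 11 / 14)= 3.45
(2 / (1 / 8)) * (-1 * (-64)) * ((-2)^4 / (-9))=-16384 / 9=-1820.44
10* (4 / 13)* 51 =2040 / 13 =156.92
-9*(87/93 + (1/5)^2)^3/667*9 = -0.11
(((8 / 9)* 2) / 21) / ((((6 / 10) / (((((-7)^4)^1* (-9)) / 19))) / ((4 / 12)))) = -27440 / 513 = -53.49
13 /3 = 4.33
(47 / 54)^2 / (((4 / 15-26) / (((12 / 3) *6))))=-11045 / 15633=-0.71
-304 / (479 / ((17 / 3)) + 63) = -2.06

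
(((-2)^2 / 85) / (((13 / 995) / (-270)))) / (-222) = 35820 / 8177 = 4.38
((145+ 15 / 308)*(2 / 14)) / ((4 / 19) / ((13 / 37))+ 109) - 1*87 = -86.81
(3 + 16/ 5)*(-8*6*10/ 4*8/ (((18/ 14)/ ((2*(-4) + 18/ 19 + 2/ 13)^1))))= 31936.78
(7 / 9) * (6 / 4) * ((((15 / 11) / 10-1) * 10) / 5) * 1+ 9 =461 / 66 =6.98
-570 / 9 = -190 / 3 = -63.33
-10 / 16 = -5 / 8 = -0.62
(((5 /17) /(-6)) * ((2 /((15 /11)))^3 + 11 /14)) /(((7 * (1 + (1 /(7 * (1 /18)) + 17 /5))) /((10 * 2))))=-186197 /2351916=-0.08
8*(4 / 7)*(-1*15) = -480 / 7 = -68.57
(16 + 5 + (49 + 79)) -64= 85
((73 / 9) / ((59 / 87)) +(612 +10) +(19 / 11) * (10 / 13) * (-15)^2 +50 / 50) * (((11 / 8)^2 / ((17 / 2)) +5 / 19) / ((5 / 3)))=59320148223 / 218012080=272.10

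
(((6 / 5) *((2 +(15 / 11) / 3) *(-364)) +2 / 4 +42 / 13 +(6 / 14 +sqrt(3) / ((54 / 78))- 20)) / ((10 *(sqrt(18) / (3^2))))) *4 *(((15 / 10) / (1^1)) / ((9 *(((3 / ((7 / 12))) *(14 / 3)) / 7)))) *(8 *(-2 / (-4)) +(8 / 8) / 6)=sqrt(2) *(-98016669 +130130 *sqrt(3)) / 741312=-186.56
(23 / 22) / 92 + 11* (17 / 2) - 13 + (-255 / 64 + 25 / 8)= 56075 / 704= 79.65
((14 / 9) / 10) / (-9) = -7 / 405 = -0.02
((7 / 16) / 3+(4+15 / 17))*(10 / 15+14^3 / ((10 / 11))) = 92904229 / 6120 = 15180.43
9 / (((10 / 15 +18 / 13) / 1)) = 351 / 80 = 4.39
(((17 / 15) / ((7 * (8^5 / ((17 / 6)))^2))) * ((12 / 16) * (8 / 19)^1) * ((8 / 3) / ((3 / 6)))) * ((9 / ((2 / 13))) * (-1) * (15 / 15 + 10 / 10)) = -63869 / 267764367360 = -0.00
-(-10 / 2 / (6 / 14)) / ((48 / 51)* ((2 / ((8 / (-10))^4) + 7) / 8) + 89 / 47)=3.54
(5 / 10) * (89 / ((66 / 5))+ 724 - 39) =45655 / 132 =345.87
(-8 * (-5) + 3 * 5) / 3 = 55 / 3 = 18.33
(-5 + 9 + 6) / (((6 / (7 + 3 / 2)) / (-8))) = -340 / 3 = -113.33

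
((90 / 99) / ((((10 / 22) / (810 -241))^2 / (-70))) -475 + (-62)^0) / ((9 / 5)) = -498594310 / 9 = -55399367.78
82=82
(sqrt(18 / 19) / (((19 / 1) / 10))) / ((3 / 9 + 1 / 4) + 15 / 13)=4680 * sqrt(38) / 97831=0.29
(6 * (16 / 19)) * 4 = 384 / 19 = 20.21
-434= -434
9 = 9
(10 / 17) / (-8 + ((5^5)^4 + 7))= 5 / 810623168945304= 0.00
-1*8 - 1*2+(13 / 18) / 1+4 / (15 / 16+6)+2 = -6.70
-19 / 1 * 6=-114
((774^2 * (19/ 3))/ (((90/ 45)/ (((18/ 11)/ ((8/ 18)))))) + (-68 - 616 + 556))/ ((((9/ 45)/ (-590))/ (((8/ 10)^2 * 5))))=-725276040160/ 11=-65934185469.09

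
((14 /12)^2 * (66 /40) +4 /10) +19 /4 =355 /48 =7.40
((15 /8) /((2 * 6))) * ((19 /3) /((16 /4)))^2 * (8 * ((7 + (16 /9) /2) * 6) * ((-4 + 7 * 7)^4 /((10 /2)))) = 3892708125 /32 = 121647128.91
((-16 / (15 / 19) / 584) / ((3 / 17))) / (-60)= 0.00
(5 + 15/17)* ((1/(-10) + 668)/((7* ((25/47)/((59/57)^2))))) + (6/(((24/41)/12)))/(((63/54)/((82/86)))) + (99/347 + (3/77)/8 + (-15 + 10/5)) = 1218.33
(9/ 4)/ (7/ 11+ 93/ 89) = 8811/ 6584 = 1.34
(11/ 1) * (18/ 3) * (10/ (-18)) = -110/ 3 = -36.67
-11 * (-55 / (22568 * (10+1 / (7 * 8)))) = 55 / 20553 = 0.00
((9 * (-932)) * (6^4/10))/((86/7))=-19023984/215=-88483.65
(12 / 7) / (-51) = -0.03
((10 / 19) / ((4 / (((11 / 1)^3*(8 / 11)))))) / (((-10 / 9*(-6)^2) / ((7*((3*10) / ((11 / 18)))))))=-20790 / 19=-1094.21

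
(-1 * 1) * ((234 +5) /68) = -239 /68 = -3.51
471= 471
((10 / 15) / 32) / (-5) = -1 / 240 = -0.00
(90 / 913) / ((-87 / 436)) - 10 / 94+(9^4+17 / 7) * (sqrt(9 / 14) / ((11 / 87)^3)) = -747145 / 1244419+45381392748 * sqrt(14) / 65219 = 2603560.07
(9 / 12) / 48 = 1 / 64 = 0.02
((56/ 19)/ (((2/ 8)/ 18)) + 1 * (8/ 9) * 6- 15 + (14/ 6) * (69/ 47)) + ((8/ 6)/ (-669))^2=740881752224/ 3597047757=205.97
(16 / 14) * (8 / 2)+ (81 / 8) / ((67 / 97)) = 72151 / 3752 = 19.23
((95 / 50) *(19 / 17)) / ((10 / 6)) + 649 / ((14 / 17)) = 2348303 / 2975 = 789.35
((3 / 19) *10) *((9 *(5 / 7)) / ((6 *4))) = 225 / 532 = 0.42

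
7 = 7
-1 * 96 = -96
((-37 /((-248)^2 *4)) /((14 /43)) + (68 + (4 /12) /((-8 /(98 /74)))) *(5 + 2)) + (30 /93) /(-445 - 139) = 13273660108127 /27908547072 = 475.61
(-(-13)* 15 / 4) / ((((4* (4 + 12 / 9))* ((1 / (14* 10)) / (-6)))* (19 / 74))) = -2272725 / 304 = -7476.07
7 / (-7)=-1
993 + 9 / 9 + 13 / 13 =995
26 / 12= 2.17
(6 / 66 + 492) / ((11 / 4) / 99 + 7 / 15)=974340 / 979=995.24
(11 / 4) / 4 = 11 / 16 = 0.69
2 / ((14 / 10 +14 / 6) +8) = 15 / 88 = 0.17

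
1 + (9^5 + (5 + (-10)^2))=59155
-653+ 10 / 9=-5867 / 9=-651.89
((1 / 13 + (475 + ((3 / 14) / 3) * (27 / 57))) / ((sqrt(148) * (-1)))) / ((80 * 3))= -1642933 * sqrt(37) / 61414080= -0.16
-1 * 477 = -477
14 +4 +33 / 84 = 515 / 28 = 18.39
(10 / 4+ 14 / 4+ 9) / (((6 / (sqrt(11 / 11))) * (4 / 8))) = 5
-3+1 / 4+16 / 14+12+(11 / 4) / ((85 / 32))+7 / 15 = 84929 / 7140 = 11.89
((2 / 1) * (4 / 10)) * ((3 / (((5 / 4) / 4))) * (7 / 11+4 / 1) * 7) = 68544 / 275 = 249.25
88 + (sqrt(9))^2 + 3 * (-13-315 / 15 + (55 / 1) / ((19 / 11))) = 1720 / 19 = 90.53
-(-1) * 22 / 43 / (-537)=-22 / 23091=-0.00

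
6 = 6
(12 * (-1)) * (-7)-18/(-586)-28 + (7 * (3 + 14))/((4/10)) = 207169/586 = 353.53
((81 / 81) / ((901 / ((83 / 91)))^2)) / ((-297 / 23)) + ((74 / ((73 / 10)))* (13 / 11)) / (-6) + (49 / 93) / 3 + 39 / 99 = -6448097561530979 / 4518282382604991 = -1.43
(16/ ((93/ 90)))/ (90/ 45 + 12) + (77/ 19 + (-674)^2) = 1873001217/ 4123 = 454281.16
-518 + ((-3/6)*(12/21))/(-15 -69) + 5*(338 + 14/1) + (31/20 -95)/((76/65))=51930989/44688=1162.08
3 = 3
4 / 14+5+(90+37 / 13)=8930 / 91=98.13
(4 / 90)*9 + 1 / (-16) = 27 / 80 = 0.34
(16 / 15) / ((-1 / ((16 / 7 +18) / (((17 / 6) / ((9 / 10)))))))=-20448 / 2975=-6.87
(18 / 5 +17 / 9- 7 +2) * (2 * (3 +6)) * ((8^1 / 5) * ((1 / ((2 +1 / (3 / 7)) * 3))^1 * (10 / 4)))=176 / 65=2.71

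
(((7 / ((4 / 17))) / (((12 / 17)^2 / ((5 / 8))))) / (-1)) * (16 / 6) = -171955 / 1728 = -99.51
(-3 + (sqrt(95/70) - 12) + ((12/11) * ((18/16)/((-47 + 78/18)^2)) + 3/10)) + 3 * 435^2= sqrt(266)/14 + 1023060100287/1802240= 567661.47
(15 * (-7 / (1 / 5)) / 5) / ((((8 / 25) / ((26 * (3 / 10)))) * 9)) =-2275 / 8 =-284.38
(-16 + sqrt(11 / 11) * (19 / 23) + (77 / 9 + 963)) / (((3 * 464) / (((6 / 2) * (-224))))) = -2771594 / 6003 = -461.70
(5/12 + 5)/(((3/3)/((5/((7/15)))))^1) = 1625/28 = 58.04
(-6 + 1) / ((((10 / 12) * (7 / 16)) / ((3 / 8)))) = -36 / 7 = -5.14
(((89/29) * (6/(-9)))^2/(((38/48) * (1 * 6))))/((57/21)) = 887152/2732409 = 0.32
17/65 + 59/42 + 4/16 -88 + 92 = 32303/5460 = 5.92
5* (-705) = -3525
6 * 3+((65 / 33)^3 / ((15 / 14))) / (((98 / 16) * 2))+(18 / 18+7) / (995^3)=13814282232039166 / 743413351440375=18.58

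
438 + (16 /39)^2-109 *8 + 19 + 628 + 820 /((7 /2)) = 4764043 /10647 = 447.45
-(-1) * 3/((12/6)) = 3/2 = 1.50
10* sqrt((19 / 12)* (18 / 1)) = 5* sqrt(114) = 53.39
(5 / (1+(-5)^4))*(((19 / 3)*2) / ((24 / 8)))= 95 / 2817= 0.03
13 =13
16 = 16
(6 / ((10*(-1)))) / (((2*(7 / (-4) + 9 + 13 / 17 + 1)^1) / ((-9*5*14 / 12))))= 1071 / 613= 1.75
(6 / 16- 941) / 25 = -301 / 8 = -37.62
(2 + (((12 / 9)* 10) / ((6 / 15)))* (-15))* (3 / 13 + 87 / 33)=-204180 / 143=-1427.83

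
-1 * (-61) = 61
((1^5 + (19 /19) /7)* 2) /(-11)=-16 /77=-0.21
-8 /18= -4 /9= -0.44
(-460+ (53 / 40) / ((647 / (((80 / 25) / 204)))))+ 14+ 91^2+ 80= 13058562803 / 1649850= 7915.00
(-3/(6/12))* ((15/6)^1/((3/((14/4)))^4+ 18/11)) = -6.89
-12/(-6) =2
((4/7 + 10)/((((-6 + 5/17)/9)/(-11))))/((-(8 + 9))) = -7326/679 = -10.79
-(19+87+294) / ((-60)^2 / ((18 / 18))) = -1 / 9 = -0.11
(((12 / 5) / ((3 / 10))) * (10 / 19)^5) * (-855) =-36000000 / 130321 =-276.24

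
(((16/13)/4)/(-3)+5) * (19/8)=3629/312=11.63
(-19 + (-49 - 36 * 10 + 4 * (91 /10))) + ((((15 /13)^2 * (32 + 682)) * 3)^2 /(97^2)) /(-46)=-12682696546516 /30904001635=-410.39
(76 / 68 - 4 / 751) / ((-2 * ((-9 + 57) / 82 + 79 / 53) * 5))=-30858773 / 575919370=-0.05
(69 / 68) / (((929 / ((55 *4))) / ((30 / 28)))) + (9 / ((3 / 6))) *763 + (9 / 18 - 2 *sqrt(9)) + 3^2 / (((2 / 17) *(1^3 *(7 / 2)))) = 1520144195 / 110551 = 13750.61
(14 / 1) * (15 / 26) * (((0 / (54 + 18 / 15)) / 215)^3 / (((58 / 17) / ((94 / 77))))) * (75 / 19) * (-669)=0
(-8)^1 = -8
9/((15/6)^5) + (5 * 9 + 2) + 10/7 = 1061391/21875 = 48.52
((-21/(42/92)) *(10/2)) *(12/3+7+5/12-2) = -12995/6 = -2165.83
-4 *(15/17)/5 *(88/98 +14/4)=-3.10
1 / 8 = 0.12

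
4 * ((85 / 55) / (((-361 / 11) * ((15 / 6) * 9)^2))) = -272 / 731025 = -0.00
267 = 267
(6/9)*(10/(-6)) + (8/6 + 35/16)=2.41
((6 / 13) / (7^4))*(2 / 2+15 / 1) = 96 / 31213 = 0.00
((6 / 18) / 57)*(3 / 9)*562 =562 / 513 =1.10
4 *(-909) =-3636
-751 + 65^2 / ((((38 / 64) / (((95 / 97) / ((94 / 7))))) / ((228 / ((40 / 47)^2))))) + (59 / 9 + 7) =141972776 / 873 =162626.32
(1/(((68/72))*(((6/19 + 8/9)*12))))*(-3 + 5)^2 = 513/1751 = 0.29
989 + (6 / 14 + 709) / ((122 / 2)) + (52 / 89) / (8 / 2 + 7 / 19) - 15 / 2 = 6266002223 / 6308498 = 993.26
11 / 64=0.17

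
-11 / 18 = -0.61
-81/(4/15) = -303.75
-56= -56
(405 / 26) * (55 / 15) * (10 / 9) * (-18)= -14850 / 13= -1142.31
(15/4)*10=75/2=37.50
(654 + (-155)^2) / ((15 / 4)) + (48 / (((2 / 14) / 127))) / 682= 33982196 / 5115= 6643.64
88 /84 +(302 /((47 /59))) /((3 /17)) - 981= 1153129 /987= 1168.32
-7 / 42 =-1 / 6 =-0.17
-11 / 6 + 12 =61 / 6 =10.17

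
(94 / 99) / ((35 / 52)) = 4888 / 3465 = 1.41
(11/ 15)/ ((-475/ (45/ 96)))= -11/ 15200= -0.00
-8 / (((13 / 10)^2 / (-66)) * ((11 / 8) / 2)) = 76800 / 169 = 454.44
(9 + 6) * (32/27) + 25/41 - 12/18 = 6539/369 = 17.72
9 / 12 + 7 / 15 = 73 / 60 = 1.22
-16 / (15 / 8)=-128 / 15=-8.53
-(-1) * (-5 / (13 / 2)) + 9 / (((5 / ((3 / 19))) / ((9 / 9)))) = -599 / 1235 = -0.49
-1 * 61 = -61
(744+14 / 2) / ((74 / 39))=29289 / 74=395.80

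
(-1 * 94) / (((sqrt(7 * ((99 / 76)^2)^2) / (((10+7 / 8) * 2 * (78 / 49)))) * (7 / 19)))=-1944553936 * sqrt(7) / 2614689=-1967.66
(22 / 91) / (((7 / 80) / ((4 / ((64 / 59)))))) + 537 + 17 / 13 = 349392 / 637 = 548.50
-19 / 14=-1.36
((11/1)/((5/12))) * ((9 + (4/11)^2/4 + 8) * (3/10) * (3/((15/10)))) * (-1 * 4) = -296784/275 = -1079.21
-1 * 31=-31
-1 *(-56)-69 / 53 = 2899 / 53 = 54.70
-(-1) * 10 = 10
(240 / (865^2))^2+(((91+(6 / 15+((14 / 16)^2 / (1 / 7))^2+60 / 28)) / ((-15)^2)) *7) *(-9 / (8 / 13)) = -204108268893961767 / 3668971687936000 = -55.63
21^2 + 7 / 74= 32641 / 74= 441.09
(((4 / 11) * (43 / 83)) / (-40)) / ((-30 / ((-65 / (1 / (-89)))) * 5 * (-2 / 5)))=-49751 / 109560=-0.45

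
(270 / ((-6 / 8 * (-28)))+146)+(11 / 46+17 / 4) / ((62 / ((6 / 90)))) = 95145611 / 598920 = 158.86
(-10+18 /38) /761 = -0.01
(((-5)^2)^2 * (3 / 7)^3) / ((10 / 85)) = 286875 / 686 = 418.19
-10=-10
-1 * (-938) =938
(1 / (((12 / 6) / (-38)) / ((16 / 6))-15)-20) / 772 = -11453 / 440619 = -0.03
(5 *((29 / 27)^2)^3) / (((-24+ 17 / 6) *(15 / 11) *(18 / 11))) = -71973621841 / 442821618927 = -0.16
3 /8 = 0.38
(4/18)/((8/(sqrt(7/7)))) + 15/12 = 23/18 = 1.28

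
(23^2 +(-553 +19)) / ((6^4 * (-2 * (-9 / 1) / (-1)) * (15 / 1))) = 1 / 69984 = 0.00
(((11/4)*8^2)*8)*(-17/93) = -23936/93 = -257.38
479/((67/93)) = 44547/67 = 664.88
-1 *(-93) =93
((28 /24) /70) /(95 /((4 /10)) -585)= -1 /20850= -0.00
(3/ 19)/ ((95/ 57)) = 9/ 95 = 0.09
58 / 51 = 1.14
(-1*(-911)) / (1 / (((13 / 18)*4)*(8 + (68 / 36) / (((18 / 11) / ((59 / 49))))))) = 882741691 / 35721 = 24712.12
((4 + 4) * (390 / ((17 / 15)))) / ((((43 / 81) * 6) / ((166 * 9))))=943909200 / 731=1291257.46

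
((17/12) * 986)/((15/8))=744.98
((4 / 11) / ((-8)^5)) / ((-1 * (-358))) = -1 / 32260096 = -0.00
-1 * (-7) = 7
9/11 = 0.82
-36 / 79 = -0.46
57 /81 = 19 /27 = 0.70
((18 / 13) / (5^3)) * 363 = 6534 / 1625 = 4.02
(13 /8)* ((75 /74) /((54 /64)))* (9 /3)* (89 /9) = 57850 /999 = 57.91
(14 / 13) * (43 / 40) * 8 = 9.26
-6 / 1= -6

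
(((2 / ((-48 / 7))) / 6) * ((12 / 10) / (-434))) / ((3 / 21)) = 7 / 7440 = 0.00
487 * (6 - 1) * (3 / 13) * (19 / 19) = 7305 / 13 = 561.92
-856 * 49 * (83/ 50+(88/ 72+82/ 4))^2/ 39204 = -290232776806/ 496175625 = -584.94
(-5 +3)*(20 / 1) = -40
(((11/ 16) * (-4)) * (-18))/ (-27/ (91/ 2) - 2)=-9009/ 472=-19.09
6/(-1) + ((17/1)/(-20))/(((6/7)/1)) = -839/120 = -6.99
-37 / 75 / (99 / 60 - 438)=148 / 130905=0.00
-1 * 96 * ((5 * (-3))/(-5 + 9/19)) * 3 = -41040/43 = -954.42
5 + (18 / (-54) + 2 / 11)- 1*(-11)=523 / 33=15.85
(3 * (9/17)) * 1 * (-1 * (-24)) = 648/17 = 38.12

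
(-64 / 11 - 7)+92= 871 / 11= 79.18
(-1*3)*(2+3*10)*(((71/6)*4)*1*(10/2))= -22720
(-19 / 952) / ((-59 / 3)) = 0.00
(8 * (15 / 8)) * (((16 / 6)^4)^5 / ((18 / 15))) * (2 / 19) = 28823037615171174400 / 66248903619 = 435071918.79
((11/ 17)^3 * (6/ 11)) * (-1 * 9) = -6534/ 4913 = -1.33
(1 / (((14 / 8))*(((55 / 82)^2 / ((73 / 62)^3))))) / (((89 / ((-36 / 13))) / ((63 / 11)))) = -423751549896 / 1146928922425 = -0.37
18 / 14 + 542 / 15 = 3929 / 105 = 37.42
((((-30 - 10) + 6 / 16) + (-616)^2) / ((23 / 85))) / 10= 51600627 / 368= 140219.10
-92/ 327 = -0.28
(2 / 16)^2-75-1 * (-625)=35201 / 64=550.02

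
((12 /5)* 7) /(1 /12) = 1008 /5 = 201.60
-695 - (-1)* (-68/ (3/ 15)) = -1035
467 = 467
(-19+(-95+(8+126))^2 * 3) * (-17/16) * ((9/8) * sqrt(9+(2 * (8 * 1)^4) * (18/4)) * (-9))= 293301 * sqrt(4097)/2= 9386777.64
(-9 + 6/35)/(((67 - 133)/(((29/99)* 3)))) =2987/25410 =0.12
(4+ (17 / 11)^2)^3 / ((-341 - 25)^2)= 461889917 / 237311225316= 0.00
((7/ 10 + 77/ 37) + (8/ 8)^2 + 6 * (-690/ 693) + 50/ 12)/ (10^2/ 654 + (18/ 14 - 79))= -9193823/ 361289830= -0.03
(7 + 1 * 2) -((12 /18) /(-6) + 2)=7.11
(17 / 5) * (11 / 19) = 187 / 95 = 1.97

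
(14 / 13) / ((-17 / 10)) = -140 / 221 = -0.63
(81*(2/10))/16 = 81/80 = 1.01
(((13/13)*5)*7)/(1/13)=455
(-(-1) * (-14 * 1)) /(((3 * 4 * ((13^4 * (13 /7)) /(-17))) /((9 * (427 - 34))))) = 982107 /742586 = 1.32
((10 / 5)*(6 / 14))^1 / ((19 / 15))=90 / 133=0.68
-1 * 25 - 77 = -102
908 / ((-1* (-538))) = 1.69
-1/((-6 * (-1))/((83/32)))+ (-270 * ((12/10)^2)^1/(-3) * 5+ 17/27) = 1120085/1728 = 648.20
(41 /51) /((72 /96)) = 164 /153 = 1.07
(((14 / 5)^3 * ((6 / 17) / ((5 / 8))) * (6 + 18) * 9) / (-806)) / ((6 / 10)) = -4741632 / 856375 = -5.54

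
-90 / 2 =-45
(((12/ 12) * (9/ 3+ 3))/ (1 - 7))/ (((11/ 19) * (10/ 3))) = -57/ 110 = -0.52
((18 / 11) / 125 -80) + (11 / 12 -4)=-1370659 / 16500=-83.07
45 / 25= 9 / 5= 1.80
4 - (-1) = 5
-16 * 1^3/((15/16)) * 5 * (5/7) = -1280/21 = -60.95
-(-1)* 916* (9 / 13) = 634.15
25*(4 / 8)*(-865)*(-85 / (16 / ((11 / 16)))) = 20219375 / 512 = 39490.97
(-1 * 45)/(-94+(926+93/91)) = -819/15161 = -0.05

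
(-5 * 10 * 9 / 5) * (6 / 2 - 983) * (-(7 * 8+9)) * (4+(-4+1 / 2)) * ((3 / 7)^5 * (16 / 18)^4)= -26624000 / 1029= -25873.66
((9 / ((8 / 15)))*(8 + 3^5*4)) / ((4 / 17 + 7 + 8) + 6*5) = 365.59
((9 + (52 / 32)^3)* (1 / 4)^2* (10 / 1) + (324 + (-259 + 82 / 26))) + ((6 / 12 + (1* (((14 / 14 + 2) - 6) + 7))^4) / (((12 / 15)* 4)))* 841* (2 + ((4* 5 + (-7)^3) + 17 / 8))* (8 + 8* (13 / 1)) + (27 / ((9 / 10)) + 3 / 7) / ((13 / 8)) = -897373425475629 / 372736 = -2407530867.63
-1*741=-741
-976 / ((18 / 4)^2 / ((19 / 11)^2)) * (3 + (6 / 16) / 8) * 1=-1431365 / 3267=-438.13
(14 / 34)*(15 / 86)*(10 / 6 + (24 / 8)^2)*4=2240 / 731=3.06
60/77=0.78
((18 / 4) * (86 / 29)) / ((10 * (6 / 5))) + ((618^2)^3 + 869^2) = 6462325657923013589 / 116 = 55709703947612186.11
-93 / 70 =-1.33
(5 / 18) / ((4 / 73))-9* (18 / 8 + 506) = -328981 / 72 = -4569.18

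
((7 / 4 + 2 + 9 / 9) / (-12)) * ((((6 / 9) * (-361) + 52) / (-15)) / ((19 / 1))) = -283 / 1080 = -0.26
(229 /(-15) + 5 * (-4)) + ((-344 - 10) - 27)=-6244 /15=-416.27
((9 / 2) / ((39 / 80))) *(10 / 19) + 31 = 8857 / 247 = 35.86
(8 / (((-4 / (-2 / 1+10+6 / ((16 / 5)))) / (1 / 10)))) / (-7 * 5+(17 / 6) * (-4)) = 237 / 5560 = 0.04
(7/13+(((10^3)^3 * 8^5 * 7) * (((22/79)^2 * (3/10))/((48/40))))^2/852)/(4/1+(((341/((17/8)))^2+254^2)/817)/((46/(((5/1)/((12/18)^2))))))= 27191162951673415991296630759411908843658/36338269769097172773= 748278966622603248282.15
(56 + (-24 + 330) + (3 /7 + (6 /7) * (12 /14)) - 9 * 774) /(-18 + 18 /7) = 323539 /756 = 427.96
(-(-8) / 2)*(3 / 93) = 4 / 31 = 0.13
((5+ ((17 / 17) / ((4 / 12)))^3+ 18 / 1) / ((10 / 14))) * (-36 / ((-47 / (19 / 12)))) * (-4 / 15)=-1064 / 47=-22.64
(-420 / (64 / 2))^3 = -2260.99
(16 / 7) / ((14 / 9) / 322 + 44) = 3312 / 63763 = 0.05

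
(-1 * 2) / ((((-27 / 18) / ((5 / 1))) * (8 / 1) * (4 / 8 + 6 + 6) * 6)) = 1 / 90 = 0.01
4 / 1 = 4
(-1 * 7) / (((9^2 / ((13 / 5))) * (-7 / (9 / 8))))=13 / 360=0.04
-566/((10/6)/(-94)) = 159612/5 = 31922.40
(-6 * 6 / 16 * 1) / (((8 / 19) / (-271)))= 46341 / 32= 1448.16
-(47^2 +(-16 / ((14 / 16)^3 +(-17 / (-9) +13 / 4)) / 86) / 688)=-109328229943 / 49492183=-2209.00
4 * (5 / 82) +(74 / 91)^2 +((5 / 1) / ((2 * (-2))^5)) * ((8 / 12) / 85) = 8024556991 / 8865572352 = 0.91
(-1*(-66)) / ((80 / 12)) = 99 / 10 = 9.90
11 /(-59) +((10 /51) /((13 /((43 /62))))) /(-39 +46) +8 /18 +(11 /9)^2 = 401838499 /229186503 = 1.75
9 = 9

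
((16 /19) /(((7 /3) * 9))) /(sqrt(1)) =16 /399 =0.04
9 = 9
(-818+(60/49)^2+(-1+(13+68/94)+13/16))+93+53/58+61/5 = -182439084917/261805040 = -696.85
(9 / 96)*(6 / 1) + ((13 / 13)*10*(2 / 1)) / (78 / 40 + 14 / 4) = 7381 / 1744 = 4.23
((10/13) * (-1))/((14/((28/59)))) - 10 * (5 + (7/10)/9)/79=-364739/545337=-0.67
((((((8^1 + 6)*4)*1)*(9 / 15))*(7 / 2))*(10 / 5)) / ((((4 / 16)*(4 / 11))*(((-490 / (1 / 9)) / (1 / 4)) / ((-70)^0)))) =-0.15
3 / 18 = 1 / 6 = 0.17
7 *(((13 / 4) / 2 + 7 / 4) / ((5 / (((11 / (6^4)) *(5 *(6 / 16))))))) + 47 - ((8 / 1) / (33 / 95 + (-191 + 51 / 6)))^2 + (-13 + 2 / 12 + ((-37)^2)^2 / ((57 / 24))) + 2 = 55171671368172619781 / 69912191198208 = 789156.66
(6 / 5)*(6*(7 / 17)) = 252 / 85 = 2.96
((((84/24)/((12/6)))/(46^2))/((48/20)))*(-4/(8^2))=-35/1625088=-0.00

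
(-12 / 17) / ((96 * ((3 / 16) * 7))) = -2 / 357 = -0.01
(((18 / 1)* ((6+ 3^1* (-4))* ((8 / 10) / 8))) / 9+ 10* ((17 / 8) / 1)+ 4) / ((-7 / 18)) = -4329 / 70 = -61.84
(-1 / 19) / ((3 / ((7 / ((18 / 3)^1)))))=-0.02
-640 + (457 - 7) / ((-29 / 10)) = -795.17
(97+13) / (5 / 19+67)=1045 / 639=1.64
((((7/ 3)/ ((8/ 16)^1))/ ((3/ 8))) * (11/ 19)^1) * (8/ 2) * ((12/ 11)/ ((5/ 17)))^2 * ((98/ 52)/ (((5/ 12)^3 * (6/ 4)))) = 6886.12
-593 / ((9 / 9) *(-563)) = 593 / 563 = 1.05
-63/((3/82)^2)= -47068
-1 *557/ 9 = -557/ 9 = -61.89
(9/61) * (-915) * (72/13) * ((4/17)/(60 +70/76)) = -295488/102323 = -2.89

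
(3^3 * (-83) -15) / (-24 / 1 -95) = 18.96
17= 17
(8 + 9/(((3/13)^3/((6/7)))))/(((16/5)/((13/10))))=28925/112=258.26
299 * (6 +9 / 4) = 9867 / 4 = 2466.75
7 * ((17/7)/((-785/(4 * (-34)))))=2.95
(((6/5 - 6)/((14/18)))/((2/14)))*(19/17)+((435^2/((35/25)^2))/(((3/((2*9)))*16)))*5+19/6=18090130861/99960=180973.70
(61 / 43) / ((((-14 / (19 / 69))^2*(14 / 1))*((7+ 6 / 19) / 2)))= 418399 / 39042313884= 0.00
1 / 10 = 0.10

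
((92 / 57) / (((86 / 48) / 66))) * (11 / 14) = 267168 / 5719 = 46.72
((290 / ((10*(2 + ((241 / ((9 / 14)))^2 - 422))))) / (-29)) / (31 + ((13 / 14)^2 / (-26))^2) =-55566 / 241374600757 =-0.00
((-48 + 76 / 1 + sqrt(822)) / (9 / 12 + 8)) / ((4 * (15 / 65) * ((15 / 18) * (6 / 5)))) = 52 / 15 + 13 * sqrt(822) / 105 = 7.02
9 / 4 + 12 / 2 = 33 / 4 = 8.25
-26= -26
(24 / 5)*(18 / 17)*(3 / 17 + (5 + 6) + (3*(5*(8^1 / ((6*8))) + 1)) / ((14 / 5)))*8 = 1080864 / 2023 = 534.29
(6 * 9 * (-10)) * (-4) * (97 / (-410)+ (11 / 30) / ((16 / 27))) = 67689 / 82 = 825.48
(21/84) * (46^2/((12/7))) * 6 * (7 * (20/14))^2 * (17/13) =3147550/13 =242119.23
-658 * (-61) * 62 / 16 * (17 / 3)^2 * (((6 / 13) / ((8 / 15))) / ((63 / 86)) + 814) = 3810770863439 / 936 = 4071336392.56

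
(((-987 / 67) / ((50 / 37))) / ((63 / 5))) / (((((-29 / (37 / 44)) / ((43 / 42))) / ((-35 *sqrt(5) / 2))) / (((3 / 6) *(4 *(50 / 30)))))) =-13833745 *sqrt(5) / 9233136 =-3.35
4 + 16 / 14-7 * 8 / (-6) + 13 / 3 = 395 / 21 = 18.81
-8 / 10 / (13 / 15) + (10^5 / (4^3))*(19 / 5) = 154351 / 26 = 5936.58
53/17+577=9862/17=580.12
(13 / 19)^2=0.47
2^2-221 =-217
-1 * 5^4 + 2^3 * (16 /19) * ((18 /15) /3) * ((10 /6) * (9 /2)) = -11491 /19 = -604.79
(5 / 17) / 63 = 5 / 1071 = 0.00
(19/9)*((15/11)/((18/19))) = 1805/594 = 3.04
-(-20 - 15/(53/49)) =1795/53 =33.87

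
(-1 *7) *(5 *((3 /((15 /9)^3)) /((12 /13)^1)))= -2457 /100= -24.57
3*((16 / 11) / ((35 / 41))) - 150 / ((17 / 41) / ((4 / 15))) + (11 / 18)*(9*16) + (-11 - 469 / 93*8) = -33296887 / 608685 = -54.70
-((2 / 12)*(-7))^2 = -49 / 36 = -1.36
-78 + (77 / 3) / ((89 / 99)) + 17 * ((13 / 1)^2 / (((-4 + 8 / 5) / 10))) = -6418831 / 534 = -12020.28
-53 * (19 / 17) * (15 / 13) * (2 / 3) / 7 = -10070 / 1547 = -6.51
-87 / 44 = -1.98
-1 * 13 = -13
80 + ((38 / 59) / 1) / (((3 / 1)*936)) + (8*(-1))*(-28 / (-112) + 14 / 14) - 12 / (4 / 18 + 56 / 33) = 501656621 / 7869420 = 63.75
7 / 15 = 0.47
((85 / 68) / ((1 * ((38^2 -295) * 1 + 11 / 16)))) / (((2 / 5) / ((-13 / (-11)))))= 10 / 3113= 0.00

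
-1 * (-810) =810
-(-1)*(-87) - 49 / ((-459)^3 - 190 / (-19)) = -8413123454 / 96702569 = -87.00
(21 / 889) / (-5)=-0.00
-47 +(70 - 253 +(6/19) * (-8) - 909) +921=-4190/19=-220.53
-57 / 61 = -0.93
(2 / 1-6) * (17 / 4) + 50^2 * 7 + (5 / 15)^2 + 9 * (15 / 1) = 17618.11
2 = 2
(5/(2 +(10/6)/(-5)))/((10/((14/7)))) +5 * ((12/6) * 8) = 403/5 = 80.60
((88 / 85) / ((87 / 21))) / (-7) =-88 / 2465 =-0.04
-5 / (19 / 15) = -75 / 19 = -3.95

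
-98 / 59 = -1.66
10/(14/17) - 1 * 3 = 64/7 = 9.14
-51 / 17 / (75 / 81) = -81 / 25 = -3.24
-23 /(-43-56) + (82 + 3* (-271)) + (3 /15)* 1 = -361631 /495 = -730.57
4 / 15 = 0.27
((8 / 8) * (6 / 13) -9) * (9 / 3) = -333 / 13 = -25.62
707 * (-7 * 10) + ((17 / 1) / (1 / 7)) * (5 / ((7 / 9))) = -48725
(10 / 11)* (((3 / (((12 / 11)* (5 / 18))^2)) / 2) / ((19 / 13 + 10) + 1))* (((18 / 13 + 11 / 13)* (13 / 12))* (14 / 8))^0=143 / 120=1.19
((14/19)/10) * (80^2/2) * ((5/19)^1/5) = 4480/361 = 12.41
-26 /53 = -0.49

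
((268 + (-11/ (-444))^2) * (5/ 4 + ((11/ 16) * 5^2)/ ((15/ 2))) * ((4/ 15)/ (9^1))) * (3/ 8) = 898153673/ 85162752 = 10.55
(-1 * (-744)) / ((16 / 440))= 20460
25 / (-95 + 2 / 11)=-275 / 1043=-0.26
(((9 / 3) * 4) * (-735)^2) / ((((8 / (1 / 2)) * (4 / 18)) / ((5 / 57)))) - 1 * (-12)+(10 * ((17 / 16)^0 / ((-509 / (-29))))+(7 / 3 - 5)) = 37123859419 / 232104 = 159944.94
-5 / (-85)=1 / 17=0.06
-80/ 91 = -0.88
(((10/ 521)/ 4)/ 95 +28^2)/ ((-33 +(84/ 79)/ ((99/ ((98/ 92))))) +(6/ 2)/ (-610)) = -283861254075465/ 11945879118347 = -23.76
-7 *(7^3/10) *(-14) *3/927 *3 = 16807/515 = 32.63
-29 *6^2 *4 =-4176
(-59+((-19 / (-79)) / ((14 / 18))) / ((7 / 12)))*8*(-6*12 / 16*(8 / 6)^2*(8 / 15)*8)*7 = 927076352 / 8295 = 111763.27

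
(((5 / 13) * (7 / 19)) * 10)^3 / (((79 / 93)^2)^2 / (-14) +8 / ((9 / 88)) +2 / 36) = 22450910950125000 / 617380328899242649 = 0.04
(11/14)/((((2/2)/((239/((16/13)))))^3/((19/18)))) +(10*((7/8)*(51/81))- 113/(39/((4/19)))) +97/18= 4645034987757751/764854272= 6073098.05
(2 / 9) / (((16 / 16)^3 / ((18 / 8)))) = 1 / 2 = 0.50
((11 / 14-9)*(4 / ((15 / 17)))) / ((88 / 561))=-6647 / 28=-237.39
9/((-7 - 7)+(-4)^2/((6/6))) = 9/2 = 4.50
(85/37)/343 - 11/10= -138751/126910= -1.09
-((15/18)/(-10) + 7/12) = -1/2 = -0.50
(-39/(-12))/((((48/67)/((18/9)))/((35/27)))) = 30485/2592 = 11.76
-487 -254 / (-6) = -1334 / 3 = -444.67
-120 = -120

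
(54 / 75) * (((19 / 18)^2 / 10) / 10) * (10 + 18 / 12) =8303 / 90000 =0.09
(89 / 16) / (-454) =-89 / 7264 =-0.01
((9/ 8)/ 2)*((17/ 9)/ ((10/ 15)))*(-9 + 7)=-51/ 16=-3.19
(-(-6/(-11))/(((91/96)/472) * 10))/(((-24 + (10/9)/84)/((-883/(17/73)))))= -473164125696/110209385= -4293.32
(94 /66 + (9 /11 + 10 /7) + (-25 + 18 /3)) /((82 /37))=-131017 /18942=-6.92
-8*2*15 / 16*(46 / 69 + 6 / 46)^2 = -15125 / 1587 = -9.53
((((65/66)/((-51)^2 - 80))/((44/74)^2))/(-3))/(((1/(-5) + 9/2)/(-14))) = 3114475/2597119074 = 0.00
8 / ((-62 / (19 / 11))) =-76 / 341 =-0.22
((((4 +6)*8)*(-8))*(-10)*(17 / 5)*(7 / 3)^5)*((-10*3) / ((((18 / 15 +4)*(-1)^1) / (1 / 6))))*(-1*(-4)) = 18286016000 / 3159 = 5788545.74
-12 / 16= -3 / 4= -0.75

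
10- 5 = 5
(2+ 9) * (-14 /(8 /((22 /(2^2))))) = -847 /8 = -105.88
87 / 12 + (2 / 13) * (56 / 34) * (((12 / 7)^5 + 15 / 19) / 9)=930235585 / 120981588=7.69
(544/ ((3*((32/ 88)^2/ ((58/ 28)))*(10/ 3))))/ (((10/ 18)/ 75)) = 1610631/ 14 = 115045.07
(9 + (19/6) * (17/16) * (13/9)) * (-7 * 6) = -83825/144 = -582.12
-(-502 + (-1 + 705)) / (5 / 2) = -404 / 5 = -80.80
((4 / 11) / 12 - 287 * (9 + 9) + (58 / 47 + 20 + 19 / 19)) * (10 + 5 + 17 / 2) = -120877.79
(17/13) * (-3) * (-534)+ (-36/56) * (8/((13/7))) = 27198/13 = 2092.15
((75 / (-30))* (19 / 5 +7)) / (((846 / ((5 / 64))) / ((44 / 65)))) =-33 / 19552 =-0.00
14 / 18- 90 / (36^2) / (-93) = 5213 / 6696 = 0.78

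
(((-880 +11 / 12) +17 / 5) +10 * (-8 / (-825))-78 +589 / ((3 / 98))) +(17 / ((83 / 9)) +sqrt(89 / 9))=sqrt(89) / 3 +1001867239 / 54780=18292.07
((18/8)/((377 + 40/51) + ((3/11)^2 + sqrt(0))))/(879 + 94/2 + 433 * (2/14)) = 129591/21498882520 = 0.00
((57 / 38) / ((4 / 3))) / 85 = 9 / 680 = 0.01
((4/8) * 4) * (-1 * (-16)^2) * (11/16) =-352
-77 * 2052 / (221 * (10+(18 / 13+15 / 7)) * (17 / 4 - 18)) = 402192 / 104635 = 3.84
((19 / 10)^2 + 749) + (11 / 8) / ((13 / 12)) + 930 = 2189043 / 1300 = 1683.88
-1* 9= -9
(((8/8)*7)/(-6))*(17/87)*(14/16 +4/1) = -1547/1392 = -1.11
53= 53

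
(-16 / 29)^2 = 256 / 841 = 0.30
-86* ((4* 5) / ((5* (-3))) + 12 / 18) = 172 / 3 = 57.33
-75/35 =-15/7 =-2.14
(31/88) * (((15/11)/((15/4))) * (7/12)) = 217/2904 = 0.07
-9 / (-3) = 3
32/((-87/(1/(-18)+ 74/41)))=-20656/32103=-0.64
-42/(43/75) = -3150/43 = -73.26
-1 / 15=-0.07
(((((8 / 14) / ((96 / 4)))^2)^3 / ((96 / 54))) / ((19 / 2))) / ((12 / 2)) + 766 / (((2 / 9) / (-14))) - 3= -26843824314381311 / 556221883392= -48261.00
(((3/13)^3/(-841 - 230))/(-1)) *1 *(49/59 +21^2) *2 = 22344/2203591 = 0.01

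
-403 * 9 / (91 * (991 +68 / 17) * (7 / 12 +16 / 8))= -108 / 6965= -0.02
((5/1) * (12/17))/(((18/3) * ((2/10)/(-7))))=-350/17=-20.59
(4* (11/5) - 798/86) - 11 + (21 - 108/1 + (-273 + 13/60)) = -957857/2580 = -371.26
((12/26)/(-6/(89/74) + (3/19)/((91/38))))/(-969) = 623/6439005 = 0.00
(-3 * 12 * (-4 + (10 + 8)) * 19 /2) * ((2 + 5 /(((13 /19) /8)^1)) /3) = -1254456 /13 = -96496.62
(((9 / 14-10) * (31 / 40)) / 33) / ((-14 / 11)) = 4061 / 23520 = 0.17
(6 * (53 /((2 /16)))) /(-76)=-636 /19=-33.47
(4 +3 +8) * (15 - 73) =-870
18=18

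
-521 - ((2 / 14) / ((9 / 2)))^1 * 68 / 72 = -295424 / 567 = -521.03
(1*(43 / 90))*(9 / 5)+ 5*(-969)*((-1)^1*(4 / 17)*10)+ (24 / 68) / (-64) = 11400.85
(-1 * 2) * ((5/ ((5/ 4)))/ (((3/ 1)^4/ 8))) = -64/ 81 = -0.79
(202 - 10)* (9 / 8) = 216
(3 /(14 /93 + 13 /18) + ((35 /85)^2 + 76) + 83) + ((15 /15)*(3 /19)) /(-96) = 13914417145 /85571744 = 162.61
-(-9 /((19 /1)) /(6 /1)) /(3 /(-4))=-2 /19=-0.11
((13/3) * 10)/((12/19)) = 1235/18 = 68.61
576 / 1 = 576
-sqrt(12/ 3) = -2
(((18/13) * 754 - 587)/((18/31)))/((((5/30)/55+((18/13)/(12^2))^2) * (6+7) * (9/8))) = 2593127680/150471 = 17233.40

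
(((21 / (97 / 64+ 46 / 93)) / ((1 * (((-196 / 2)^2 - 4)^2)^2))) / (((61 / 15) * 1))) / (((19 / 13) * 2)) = 2821 / 27264486604800000000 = 0.00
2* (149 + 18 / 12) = 301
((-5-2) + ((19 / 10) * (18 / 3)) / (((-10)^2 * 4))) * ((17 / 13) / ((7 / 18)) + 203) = -261835597 / 182000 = -1438.66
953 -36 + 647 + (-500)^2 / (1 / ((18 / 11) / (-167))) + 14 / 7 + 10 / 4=-3237331 / 3674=-881.15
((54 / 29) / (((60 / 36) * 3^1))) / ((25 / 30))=324 / 725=0.45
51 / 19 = 2.68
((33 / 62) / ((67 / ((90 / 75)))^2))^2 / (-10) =-176418 / 60516335253125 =-0.00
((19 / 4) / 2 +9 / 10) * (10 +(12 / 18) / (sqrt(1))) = 524 / 15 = 34.93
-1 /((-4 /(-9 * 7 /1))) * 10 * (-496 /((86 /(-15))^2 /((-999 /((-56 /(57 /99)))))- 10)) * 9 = -500443555500 /4839907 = -103399.42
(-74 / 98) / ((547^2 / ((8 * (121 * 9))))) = -322344 / 14661241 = -0.02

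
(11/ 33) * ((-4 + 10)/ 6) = 1/ 3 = 0.33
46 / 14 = 23 / 7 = 3.29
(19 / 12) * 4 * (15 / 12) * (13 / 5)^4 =542659 / 1500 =361.77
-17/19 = -0.89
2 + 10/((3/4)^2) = 178/9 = 19.78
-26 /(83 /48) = -1248 /83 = -15.04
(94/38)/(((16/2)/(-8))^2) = 47/19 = 2.47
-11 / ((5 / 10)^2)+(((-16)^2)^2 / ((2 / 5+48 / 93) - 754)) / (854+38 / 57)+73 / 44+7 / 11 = -17204346965 / 411524564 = -41.81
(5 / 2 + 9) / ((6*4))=23 / 48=0.48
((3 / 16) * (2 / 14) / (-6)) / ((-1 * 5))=1 / 1120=0.00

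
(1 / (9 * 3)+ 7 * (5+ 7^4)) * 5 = 2273675 / 27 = 84210.19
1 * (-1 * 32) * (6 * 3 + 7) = -800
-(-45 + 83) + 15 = -23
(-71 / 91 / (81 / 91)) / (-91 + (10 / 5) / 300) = 3550 / 368523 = 0.01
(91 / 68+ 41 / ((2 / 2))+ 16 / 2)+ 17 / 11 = 38809 / 748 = 51.88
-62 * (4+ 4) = -496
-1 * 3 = -3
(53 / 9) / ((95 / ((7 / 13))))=371 / 11115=0.03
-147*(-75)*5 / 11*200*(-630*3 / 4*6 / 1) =-31255875000 / 11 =-2841443181.82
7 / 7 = 1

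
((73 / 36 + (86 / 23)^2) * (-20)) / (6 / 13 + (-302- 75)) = 3963349 / 4661019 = 0.85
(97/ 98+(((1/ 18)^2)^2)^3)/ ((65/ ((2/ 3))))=863174184602609/ 85027106534823936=0.01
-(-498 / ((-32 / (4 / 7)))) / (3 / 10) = -415 / 14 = -29.64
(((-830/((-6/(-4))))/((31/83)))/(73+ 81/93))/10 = -6889/3435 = -2.01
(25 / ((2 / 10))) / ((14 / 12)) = 750 / 7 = 107.14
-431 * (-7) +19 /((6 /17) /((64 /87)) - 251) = 411155475 /136283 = 3016.92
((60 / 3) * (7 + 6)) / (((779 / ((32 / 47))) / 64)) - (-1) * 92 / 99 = 56083916 / 3624687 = 15.47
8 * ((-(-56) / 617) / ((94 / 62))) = 13888 / 28999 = 0.48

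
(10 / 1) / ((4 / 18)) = 45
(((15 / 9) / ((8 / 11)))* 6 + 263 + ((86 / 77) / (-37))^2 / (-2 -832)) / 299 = 3746869546027 / 4048108396332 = 0.93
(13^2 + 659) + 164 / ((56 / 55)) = 13847 / 14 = 989.07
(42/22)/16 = 21/176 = 0.12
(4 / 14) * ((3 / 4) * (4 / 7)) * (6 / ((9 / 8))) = 32 / 49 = 0.65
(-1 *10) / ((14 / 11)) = -7.86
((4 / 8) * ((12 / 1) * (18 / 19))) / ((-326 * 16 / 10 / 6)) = -405 / 6194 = -0.07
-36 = -36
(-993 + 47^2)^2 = 1478656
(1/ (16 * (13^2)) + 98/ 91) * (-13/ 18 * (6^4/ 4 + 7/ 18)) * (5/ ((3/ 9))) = -28348345/ 7488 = -3785.84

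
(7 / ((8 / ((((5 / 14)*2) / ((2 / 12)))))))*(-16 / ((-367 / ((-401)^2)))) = 9648060 / 367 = 26288.99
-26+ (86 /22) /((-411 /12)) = -39354 /1507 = -26.11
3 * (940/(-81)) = -34.81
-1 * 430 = -430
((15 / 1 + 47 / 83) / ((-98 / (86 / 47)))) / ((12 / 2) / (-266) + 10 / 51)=-53833764 / 32140339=-1.67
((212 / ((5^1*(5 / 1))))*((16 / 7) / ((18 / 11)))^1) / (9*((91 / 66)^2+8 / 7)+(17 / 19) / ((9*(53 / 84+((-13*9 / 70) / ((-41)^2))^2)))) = 2248213367241370496 / 5229558253208625375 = 0.43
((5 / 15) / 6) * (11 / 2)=0.31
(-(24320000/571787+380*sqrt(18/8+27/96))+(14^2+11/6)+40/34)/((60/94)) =-702.02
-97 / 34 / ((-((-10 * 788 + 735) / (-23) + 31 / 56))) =62468 / 6814161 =0.01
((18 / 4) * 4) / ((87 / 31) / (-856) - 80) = -477648 / 2122967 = -0.22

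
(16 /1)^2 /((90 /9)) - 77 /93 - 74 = -22891 /465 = -49.23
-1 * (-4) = 4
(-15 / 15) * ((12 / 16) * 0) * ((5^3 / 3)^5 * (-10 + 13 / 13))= 0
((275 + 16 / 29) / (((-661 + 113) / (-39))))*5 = 1558245 / 15892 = 98.05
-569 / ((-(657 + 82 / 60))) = 17070 / 19751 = 0.86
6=6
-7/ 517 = -0.01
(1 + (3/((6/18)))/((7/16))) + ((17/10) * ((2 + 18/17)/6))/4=9151/420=21.79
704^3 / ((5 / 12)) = 4186963968 / 5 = 837392793.60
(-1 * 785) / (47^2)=-785 / 2209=-0.36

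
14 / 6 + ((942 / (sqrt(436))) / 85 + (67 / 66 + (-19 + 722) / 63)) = 471 * sqrt(109) / 9265 + 20107 / 1386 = 15.04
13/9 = 1.44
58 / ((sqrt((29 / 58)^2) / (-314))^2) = 22874272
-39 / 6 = -13 / 2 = -6.50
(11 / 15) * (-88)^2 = 85184 / 15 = 5678.93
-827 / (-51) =16.22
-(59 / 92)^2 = -3481 / 8464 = -0.41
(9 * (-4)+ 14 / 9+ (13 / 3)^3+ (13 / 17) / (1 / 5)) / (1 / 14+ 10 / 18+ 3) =13.99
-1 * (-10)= 10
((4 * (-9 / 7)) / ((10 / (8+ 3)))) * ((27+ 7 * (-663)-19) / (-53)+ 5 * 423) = -23112144 / 1855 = -12459.38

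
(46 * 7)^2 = 103684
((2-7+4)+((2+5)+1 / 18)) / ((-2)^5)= -109 / 576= -0.19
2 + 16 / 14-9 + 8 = 15 / 7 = 2.14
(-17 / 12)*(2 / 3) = -17 / 18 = -0.94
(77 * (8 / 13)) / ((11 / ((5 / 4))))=70 / 13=5.38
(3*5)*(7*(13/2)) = 1365/2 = 682.50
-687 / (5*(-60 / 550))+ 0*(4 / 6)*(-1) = 2519 / 2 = 1259.50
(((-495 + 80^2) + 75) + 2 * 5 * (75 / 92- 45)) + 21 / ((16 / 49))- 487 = 5115.46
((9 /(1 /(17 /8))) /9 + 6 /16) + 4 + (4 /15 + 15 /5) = 293 /30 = 9.77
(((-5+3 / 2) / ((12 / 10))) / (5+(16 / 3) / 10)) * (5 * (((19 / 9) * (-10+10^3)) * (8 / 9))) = -3657500 / 747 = -4896.25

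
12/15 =4/5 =0.80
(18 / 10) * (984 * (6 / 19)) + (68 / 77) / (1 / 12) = 569.92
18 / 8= 9 / 4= 2.25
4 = 4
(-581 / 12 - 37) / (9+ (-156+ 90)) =1025 / 684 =1.50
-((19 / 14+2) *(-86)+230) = 411 / 7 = 58.71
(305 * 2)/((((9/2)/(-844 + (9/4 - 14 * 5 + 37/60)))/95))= -316801060/27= -11733372.59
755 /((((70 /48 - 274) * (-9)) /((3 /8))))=755 /6541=0.12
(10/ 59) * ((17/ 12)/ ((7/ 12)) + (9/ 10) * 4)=1.02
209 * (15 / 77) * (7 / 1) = 285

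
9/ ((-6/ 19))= -57/ 2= -28.50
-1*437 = -437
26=26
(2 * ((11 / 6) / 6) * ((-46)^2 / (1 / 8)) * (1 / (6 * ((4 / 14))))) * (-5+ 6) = 162932 / 27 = 6034.52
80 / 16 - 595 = -590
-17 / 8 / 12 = -17 / 96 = -0.18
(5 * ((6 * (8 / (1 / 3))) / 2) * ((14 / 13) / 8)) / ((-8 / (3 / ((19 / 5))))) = -4725 / 988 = -4.78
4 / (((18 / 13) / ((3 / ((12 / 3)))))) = 13 / 6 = 2.17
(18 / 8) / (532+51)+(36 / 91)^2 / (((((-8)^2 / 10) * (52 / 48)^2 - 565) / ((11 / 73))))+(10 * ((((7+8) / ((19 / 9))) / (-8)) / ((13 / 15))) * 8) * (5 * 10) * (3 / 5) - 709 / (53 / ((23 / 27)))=-44828735501945335405 / 18142631758647396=-2470.91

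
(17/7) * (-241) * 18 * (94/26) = -3466062/91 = -38088.59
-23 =-23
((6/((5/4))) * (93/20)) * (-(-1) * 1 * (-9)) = -5022/25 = -200.88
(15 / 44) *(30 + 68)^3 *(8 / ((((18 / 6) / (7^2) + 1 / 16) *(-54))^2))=1446273274880 / 25150257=57505.31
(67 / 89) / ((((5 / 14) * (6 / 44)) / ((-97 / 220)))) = -45493 / 6675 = -6.82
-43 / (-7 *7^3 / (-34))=-1462 / 2401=-0.61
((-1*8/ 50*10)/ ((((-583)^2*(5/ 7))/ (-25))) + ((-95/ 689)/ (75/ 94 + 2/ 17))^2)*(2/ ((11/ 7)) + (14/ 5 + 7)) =5594433732/ 22114877785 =0.25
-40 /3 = -13.33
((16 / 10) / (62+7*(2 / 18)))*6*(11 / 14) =2376 / 19775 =0.12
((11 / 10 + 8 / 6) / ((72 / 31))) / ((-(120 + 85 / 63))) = -15841 / 1834800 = -0.01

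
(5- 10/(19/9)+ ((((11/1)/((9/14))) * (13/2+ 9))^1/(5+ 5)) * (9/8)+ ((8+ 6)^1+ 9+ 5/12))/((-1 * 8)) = -244039/36480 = -6.69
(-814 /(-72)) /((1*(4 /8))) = 407 /18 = 22.61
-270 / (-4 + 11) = -38.57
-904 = -904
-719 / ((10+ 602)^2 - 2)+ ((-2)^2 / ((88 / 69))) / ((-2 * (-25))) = 12526249 / 205998100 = 0.06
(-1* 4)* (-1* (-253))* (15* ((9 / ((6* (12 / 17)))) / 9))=-21505 / 6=-3584.17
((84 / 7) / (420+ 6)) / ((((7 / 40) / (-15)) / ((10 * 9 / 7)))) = -108000 / 3479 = -31.04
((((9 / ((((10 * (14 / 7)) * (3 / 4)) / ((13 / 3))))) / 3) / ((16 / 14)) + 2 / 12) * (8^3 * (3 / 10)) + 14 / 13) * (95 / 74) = 441997 / 2405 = 183.78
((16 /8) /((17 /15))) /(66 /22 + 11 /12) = 360 /799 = 0.45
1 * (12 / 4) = 3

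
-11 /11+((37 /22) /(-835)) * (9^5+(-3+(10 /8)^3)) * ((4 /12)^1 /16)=-196258193 /56432640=-3.48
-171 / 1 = -171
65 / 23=2.83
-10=-10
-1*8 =-8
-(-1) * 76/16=19/4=4.75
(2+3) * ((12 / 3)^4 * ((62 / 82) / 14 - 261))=-95861120 / 287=-334010.87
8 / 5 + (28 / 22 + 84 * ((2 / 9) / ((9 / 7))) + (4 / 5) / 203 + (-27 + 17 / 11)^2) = 665.33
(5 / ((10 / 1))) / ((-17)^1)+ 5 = 169 / 34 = 4.97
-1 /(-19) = 1 /19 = 0.05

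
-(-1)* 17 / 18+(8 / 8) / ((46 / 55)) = 443 / 207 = 2.14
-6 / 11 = -0.55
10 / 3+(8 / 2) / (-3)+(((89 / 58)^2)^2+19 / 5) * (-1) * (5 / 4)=-438192661 / 45265984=-9.68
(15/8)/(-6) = -5/16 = -0.31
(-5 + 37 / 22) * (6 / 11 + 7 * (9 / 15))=-19053 / 1210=-15.75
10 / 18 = 5 / 9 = 0.56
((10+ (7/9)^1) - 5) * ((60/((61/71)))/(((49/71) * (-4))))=-1310660/8967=-146.16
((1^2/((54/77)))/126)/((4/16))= 11/243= 0.05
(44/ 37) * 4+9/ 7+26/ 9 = 20819/ 2331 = 8.93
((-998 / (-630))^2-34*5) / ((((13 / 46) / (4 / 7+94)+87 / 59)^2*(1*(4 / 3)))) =-13411800013755077444 / 233092587119535675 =-57.54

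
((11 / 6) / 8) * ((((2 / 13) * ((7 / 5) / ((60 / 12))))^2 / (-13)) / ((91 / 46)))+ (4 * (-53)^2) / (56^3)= 150388339883 / 2351141520000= 0.06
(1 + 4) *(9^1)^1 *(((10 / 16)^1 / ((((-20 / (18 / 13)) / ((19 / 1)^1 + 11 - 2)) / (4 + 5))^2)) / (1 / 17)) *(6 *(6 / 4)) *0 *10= 0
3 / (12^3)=1 / 576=0.00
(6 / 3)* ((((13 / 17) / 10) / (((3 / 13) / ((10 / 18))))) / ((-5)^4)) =169 / 286875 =0.00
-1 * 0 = 0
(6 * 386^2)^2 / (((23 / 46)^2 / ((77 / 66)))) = 3729567746688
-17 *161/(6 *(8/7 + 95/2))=-19159/2043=-9.38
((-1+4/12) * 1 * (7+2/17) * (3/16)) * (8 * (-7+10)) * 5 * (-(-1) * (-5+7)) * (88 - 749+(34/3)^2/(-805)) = 141177.01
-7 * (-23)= 161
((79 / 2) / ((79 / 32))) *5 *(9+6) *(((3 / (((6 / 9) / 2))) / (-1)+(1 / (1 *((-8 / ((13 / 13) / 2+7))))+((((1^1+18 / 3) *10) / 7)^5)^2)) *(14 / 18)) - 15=27999999972130 / 3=9333333324043.33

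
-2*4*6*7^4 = -115248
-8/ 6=-4/ 3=-1.33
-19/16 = -1.19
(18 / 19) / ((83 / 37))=666 / 1577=0.42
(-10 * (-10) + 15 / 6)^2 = 42025 / 4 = 10506.25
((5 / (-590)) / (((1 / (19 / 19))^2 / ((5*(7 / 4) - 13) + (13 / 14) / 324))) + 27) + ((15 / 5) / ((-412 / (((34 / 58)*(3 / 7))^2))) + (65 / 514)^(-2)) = 122817906053613413 / 1371238590430800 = 89.57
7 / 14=1 / 2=0.50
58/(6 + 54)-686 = -20551/30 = -685.03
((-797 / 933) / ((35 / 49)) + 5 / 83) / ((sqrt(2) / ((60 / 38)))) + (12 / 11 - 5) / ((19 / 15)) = -645 / 209 - 439732 *sqrt(2) / 490447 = -4.35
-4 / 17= -0.24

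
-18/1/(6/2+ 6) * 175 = -350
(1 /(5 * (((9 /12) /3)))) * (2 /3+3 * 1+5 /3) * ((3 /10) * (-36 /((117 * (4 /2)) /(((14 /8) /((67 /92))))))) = -10304 /21775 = -0.47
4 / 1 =4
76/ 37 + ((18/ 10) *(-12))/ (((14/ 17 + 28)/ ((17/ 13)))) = 632878/ 589225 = 1.07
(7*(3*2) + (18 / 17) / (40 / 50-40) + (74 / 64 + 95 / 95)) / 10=1176309 / 266560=4.41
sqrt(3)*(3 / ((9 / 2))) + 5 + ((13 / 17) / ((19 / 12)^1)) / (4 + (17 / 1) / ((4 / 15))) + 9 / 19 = 2*sqrt(3) / 3 + 479752 / 87533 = 6.64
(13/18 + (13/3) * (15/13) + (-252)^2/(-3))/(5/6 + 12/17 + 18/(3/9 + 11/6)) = -84183541/39171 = -2149.13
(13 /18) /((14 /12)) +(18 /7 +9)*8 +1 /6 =1307 /14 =93.36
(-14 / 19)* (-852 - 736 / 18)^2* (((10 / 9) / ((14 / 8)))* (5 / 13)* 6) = -51661836800 / 60021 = -860729.36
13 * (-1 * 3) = -39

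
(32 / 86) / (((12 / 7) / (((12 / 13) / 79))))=112 / 44161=0.00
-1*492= -492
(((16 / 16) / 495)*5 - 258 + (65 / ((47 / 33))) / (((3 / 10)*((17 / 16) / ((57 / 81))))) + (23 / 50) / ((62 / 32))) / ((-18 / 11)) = 28873273423 / 300943350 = 95.94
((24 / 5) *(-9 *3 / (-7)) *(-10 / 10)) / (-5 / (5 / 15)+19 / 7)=324 / 215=1.51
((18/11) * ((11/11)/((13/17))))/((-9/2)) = -68/143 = -0.48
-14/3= -4.67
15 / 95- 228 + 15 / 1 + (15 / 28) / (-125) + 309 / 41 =-111955437 / 545300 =-205.31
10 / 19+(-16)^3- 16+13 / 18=-4110.75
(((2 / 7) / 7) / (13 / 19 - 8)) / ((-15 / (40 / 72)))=38 / 183897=0.00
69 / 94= 0.73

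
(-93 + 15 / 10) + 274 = 365 / 2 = 182.50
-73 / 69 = -1.06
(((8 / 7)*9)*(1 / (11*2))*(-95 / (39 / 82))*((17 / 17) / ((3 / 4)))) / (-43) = 124640 / 43043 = 2.90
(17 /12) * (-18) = -25.50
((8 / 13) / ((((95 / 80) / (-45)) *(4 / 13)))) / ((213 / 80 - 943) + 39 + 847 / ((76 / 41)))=115200 / 675493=0.17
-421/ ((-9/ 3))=421/ 3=140.33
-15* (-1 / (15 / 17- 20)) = -51 / 65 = -0.78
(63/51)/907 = 21/15419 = 0.00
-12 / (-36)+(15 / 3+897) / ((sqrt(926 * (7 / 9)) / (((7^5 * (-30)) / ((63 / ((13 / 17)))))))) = 1 / 3- 20110090 * sqrt(6482) / 7871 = -205701.71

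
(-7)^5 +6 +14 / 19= -319205 / 19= -16800.26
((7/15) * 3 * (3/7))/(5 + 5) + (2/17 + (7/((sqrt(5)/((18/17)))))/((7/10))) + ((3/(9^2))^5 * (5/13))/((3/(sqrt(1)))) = 84500717573/475666267050 + 36 * sqrt(5)/17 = 4.91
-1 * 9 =-9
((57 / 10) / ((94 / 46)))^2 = 1718721 / 220900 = 7.78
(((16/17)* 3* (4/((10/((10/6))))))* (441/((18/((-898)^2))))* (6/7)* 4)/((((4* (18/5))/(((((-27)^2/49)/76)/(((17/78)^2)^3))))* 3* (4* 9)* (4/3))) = 6129062734706159040/54575043509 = 112305228.56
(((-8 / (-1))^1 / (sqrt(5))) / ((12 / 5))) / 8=sqrt(5) / 12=0.19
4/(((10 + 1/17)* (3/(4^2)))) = 1088/513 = 2.12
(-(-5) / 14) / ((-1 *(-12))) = 5 / 168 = 0.03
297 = 297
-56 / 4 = -14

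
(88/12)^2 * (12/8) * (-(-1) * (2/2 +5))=484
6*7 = 42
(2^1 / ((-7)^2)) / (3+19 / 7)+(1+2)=421 / 140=3.01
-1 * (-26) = 26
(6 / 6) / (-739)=-1 / 739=-0.00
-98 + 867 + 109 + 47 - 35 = 890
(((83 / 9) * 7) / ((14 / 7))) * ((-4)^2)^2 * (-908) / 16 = -468931.56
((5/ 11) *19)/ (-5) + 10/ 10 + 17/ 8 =123/ 88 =1.40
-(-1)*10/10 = 1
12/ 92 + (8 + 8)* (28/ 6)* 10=51529/ 69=746.80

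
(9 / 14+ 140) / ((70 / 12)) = 5907 / 245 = 24.11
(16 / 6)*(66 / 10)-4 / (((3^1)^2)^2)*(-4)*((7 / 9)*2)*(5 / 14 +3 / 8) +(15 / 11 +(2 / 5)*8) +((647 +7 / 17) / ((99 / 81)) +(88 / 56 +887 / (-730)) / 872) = 335363692862791 / 607444382160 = 552.09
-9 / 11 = -0.82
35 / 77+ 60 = 665 / 11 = 60.45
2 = 2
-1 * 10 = -10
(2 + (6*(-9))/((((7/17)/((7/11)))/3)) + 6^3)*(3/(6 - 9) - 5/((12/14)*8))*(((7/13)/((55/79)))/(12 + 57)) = 0.63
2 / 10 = 1 / 5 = 0.20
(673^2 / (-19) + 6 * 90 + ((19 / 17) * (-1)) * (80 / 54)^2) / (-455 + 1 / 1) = 5486574517 / 106902018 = 51.32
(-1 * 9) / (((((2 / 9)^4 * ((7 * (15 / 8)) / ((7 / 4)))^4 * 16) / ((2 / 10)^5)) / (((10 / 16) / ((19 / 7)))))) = -5103 / 950000000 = -0.00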